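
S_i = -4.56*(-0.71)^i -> [-4.56, 3.24, -2.3, 1.63, -1.16]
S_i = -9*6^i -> [-9, -54, -324, -1944, -11664]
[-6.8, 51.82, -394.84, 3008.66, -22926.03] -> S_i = -6.80*(-7.62)^i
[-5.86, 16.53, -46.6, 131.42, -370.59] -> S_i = -5.86*(-2.82)^i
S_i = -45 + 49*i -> [-45, 4, 53, 102, 151]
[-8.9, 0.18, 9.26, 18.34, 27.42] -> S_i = -8.90 + 9.08*i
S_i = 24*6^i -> [24, 144, 864, 5184, 31104]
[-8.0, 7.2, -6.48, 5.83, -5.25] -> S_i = -8.00*(-0.90)^i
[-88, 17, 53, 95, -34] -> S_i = Random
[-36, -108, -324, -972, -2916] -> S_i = -36*3^i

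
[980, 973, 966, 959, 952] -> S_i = 980 + -7*i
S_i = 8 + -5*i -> [8, 3, -2, -7, -12]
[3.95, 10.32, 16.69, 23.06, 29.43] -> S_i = 3.95 + 6.37*i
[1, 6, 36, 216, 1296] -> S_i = 1*6^i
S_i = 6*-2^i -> [6, -12, 24, -48, 96]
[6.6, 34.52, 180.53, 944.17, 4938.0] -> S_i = 6.60*5.23^i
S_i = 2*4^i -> [2, 8, 32, 128, 512]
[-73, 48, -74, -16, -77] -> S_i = Random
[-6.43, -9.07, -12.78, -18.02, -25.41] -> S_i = -6.43*1.41^i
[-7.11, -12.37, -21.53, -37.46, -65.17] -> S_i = -7.11*1.74^i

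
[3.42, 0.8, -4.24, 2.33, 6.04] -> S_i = Random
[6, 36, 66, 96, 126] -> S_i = 6 + 30*i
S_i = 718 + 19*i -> [718, 737, 756, 775, 794]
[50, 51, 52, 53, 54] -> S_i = 50 + 1*i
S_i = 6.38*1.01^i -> [6.38, 6.44, 6.51, 6.57, 6.64]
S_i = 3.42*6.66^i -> [3.42, 22.78, 151.7, 1010.3, 6728.57]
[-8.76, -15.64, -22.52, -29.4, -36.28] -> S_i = -8.76 + -6.88*i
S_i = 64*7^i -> [64, 448, 3136, 21952, 153664]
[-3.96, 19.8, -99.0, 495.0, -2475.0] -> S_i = -3.96*(-5.00)^i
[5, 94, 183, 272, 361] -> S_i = 5 + 89*i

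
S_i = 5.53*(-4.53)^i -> [5.53, -25.05, 113.48, -514.07, 2328.72]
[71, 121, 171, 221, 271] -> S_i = 71 + 50*i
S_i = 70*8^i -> [70, 560, 4480, 35840, 286720]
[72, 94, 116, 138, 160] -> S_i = 72 + 22*i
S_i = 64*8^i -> [64, 512, 4096, 32768, 262144]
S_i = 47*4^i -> [47, 188, 752, 3008, 12032]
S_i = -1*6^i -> [-1, -6, -36, -216, -1296]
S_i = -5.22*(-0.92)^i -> [-5.22, 4.8, -4.42, 4.06, -3.74]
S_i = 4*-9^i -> [4, -36, 324, -2916, 26244]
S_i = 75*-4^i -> [75, -300, 1200, -4800, 19200]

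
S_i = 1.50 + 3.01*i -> [1.5, 4.51, 7.52, 10.53, 13.54]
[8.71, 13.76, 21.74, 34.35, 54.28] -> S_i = 8.71*1.58^i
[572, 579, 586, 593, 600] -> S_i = 572 + 7*i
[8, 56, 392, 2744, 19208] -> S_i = 8*7^i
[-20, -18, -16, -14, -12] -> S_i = -20 + 2*i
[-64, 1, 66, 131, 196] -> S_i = -64 + 65*i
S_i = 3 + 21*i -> [3, 24, 45, 66, 87]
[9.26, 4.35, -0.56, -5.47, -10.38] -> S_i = 9.26 + -4.91*i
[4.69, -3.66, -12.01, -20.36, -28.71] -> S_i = 4.69 + -8.35*i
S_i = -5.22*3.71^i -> [-5.22, -19.37, -71.85, -266.56, -988.93]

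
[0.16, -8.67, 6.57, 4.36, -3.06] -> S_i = Random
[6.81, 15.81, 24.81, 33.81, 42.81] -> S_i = 6.81 + 9.00*i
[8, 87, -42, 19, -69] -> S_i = Random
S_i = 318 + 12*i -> [318, 330, 342, 354, 366]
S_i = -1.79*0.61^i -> [-1.79, -1.09, -0.67, -0.41, -0.25]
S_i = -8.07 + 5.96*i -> [-8.07, -2.11, 3.85, 9.81, 15.77]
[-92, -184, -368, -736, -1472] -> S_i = -92*2^i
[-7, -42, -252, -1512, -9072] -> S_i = -7*6^i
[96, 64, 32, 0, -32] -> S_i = 96 + -32*i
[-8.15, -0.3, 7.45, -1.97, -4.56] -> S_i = Random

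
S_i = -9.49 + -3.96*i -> [-9.49, -13.45, -17.41, -21.37, -25.33]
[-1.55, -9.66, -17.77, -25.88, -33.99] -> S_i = -1.55 + -8.11*i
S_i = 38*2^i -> [38, 76, 152, 304, 608]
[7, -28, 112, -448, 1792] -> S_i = 7*-4^i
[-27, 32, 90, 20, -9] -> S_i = Random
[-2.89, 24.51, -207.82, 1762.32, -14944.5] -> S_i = -2.89*(-8.48)^i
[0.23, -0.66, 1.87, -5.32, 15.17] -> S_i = 0.23*(-2.85)^i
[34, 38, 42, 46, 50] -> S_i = 34 + 4*i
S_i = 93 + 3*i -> [93, 96, 99, 102, 105]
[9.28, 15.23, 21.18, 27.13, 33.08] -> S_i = 9.28 + 5.95*i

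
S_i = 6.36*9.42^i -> [6.36, 59.91, 564.36, 5316.3, 50079.59]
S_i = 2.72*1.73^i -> [2.72, 4.71, 8.14, 14.08, 24.36]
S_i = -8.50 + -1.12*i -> [-8.5, -9.62, -10.74, -11.86, -12.98]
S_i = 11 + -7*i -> [11, 4, -3, -10, -17]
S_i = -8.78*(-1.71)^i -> [-8.78, 15.01, -25.67, 43.9, -75.07]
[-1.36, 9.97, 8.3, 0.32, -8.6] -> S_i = Random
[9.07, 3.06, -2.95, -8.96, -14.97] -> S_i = 9.07 + -6.01*i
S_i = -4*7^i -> [-4, -28, -196, -1372, -9604]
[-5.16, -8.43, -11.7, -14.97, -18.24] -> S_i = -5.16 + -3.27*i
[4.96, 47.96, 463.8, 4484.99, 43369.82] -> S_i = 4.96*9.67^i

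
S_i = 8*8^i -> [8, 64, 512, 4096, 32768]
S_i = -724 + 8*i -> [-724, -716, -708, -700, -692]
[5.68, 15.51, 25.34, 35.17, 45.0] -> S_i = 5.68 + 9.83*i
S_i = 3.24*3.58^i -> [3.24, 11.6, 41.53, 148.66, 532.2]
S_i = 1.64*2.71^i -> [1.64, 4.44, 12.04, 32.64, 88.45]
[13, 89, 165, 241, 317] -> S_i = 13 + 76*i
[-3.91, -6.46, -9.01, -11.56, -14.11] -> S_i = -3.91 + -2.55*i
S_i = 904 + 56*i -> [904, 960, 1016, 1072, 1128]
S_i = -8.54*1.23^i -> [-8.54, -10.5, -12.92, -15.89, -19.55]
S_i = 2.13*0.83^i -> [2.13, 1.77, 1.47, 1.22, 1.01]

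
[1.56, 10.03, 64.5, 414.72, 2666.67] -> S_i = 1.56*6.43^i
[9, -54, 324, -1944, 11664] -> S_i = 9*-6^i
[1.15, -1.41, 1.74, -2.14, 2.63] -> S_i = 1.15*(-1.23)^i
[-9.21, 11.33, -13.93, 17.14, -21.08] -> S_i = -9.21*(-1.23)^i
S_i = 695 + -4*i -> [695, 691, 687, 683, 679]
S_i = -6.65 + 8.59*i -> [-6.65, 1.94, 10.53, 19.12, 27.71]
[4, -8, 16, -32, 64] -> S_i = 4*-2^i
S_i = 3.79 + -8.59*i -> [3.79, -4.8, -13.39, -21.98, -30.57]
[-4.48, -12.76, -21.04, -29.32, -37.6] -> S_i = -4.48 + -8.28*i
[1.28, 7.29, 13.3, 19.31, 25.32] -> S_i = 1.28 + 6.01*i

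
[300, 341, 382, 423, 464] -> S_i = 300 + 41*i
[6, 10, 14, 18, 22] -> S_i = 6 + 4*i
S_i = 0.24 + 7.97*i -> [0.24, 8.21, 16.18, 24.15, 32.12]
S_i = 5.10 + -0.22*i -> [5.1, 4.88, 4.66, 4.44, 4.22]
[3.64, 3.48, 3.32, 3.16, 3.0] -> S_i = 3.64 + -0.16*i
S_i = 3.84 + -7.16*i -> [3.84, -3.32, -10.48, -17.64, -24.8]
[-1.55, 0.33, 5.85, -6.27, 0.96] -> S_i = Random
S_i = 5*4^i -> [5, 20, 80, 320, 1280]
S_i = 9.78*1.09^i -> [9.78, 10.66, 11.62, 12.67, 13.81]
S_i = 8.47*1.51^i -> [8.47, 12.79, 19.31, 29.16, 44.03]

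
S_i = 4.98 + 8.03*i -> [4.98, 13.01, 21.04, 29.07, 37.1]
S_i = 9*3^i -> [9, 27, 81, 243, 729]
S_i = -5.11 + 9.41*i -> [-5.11, 4.3, 13.71, 23.12, 32.53]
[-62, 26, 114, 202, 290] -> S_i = -62 + 88*i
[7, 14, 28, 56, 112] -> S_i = 7*2^i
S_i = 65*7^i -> [65, 455, 3185, 22295, 156065]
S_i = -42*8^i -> [-42, -336, -2688, -21504, -172032]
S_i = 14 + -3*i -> [14, 11, 8, 5, 2]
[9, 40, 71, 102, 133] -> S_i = 9 + 31*i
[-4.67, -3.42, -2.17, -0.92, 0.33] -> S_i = -4.67 + 1.25*i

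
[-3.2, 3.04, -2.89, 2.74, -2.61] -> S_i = -3.20*(-0.95)^i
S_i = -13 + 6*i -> [-13, -7, -1, 5, 11]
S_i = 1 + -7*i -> [1, -6, -13, -20, -27]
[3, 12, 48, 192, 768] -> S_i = 3*4^i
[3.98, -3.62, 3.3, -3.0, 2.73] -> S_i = 3.98*(-0.91)^i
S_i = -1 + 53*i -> [-1, 52, 105, 158, 211]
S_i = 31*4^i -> [31, 124, 496, 1984, 7936]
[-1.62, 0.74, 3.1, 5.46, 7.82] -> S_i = -1.62 + 2.36*i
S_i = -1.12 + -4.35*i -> [-1.12, -5.47, -9.82, -14.17, -18.52]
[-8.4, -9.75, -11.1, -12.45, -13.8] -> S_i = -8.40 + -1.35*i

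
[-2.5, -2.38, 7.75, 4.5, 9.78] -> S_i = Random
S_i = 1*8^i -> [1, 8, 64, 512, 4096]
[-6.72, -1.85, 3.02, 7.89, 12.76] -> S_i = -6.72 + 4.87*i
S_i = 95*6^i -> [95, 570, 3420, 20520, 123120]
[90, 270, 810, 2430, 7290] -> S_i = 90*3^i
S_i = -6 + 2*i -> [-6, -4, -2, 0, 2]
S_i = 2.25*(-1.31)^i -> [2.25, -2.95, 3.86, -5.06, 6.63]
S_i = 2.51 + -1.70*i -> [2.51, 0.81, -0.89, -2.59, -4.29]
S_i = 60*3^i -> [60, 180, 540, 1620, 4860]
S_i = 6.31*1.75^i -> [6.31, 11.04, 19.32, 33.82, 59.18]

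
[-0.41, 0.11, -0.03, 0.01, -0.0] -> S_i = -0.41*(-0.28)^i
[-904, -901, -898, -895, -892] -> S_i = -904 + 3*i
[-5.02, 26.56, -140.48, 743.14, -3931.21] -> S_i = -5.02*(-5.29)^i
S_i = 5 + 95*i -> [5, 100, 195, 290, 385]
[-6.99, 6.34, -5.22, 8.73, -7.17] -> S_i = Random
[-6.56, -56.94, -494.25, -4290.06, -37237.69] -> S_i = -6.56*8.68^i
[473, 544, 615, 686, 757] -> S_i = 473 + 71*i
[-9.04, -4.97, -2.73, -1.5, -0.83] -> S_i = -9.04*0.55^i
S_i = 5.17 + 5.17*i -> [5.17, 10.34, 15.51, 20.68, 25.85]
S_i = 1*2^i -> [1, 2, 4, 8, 16]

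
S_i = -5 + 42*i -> [-5, 37, 79, 121, 163]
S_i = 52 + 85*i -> [52, 137, 222, 307, 392]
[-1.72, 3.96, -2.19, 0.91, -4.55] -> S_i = Random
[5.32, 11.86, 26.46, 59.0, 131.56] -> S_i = 5.32*2.23^i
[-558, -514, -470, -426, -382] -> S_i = -558 + 44*i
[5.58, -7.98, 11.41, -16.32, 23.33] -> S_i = 5.58*(-1.43)^i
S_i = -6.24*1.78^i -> [-6.24, -11.11, -19.77, -35.19, -62.64]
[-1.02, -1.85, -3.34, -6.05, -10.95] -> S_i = -1.02*1.81^i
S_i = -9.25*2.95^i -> [-9.25, -27.29, -80.5, -237.47, -700.53]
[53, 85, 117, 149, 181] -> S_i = 53 + 32*i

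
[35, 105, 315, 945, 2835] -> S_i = 35*3^i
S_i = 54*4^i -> [54, 216, 864, 3456, 13824]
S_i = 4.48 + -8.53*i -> [4.48, -4.05, -12.58, -21.11, -29.64]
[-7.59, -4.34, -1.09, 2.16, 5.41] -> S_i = -7.59 + 3.25*i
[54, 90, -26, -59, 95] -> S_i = Random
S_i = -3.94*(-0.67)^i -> [-3.94, 2.64, -1.77, 1.19, -0.79]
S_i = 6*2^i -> [6, 12, 24, 48, 96]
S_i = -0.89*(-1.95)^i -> [-0.89, 1.74, -3.38, 6.6, -12.87]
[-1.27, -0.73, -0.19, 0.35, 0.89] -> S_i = -1.27 + 0.54*i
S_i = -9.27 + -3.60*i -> [-9.27, -12.87, -16.47, -20.07, -23.67]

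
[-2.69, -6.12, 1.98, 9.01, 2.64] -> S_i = Random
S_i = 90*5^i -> [90, 450, 2250, 11250, 56250]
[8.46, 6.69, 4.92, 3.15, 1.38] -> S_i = 8.46 + -1.77*i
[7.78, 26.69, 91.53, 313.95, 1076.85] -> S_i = 7.78*3.43^i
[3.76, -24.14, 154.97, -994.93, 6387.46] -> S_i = 3.76*(-6.42)^i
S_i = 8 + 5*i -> [8, 13, 18, 23, 28]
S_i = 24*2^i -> [24, 48, 96, 192, 384]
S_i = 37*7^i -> [37, 259, 1813, 12691, 88837]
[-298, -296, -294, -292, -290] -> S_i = -298 + 2*i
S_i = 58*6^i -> [58, 348, 2088, 12528, 75168]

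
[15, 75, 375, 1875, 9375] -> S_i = 15*5^i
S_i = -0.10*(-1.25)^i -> [-0.1, 0.12, -0.16, 0.2, -0.24]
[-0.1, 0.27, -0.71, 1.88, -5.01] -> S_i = -0.10*(-2.66)^i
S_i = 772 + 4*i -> [772, 776, 780, 784, 788]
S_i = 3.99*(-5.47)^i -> [3.99, -21.83, 119.38, -653.03, 3572.09]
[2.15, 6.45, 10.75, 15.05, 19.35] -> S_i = 2.15 + 4.30*i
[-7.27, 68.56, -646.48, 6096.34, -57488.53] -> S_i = -7.27*(-9.43)^i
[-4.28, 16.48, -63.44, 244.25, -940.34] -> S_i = -4.28*(-3.85)^i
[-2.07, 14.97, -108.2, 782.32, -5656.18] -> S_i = -2.07*(-7.23)^i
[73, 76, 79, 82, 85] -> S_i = 73 + 3*i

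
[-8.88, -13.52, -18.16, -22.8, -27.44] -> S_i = -8.88 + -4.64*i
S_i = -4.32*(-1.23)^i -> [-4.32, 5.31, -6.54, 8.04, -9.89]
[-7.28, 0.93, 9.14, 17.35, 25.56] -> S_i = -7.28 + 8.21*i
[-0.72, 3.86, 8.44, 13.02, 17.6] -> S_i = -0.72 + 4.58*i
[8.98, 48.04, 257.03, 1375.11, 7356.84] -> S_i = 8.98*5.35^i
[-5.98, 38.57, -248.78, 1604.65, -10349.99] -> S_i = -5.98*(-6.45)^i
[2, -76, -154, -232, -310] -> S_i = 2 + -78*i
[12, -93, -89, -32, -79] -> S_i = Random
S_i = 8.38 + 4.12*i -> [8.38, 12.5, 16.62, 20.74, 24.86]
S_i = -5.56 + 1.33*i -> [-5.56, -4.23, -2.9, -1.57, -0.24]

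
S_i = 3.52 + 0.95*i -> [3.52, 4.47, 5.42, 6.37, 7.32]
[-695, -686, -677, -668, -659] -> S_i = -695 + 9*i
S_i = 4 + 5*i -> [4, 9, 14, 19, 24]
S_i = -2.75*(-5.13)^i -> [-2.75, 14.11, -72.37, 371.27, -1904.59]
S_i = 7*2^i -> [7, 14, 28, 56, 112]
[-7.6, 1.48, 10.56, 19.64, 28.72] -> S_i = -7.60 + 9.08*i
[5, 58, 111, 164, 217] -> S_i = 5 + 53*i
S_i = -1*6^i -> [-1, -6, -36, -216, -1296]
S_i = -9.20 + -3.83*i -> [-9.2, -13.03, -16.86, -20.69, -24.52]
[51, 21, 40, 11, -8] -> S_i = Random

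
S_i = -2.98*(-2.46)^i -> [-2.98, 7.33, -18.03, 44.36, -109.13]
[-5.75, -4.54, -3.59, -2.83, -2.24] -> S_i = -5.75*0.79^i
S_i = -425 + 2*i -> [-425, -423, -421, -419, -417]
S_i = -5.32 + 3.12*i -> [-5.32, -2.2, 0.92, 4.04, 7.16]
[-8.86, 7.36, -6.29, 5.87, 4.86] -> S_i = Random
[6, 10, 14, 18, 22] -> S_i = 6 + 4*i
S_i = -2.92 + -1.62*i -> [-2.92, -4.54, -6.16, -7.78, -9.4]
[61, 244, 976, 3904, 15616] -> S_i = 61*4^i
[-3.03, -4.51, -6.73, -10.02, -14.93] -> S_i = -3.03*1.49^i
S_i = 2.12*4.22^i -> [2.12, 8.95, 37.75, 159.32, 672.33]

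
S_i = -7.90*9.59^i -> [-7.9, -75.76, -726.55, -6967.6, -66819.24]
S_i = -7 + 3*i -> [-7, -4, -1, 2, 5]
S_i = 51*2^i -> [51, 102, 204, 408, 816]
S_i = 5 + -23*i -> [5, -18, -41, -64, -87]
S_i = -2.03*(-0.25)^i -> [-2.03, 0.51, -0.13, 0.03, -0.01]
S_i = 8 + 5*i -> [8, 13, 18, 23, 28]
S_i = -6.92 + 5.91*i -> [-6.92, -1.01, 4.9, 10.81, 16.72]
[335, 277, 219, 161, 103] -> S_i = 335 + -58*i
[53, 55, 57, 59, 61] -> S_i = 53 + 2*i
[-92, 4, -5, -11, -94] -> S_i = Random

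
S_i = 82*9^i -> [82, 738, 6642, 59778, 538002]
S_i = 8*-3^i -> [8, -24, 72, -216, 648]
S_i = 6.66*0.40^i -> [6.66, 2.66, 1.07, 0.43, 0.17]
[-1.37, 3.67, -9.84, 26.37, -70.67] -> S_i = -1.37*(-2.68)^i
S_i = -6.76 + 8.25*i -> [-6.76, 1.49, 9.74, 17.99, 26.24]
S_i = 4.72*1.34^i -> [4.72, 6.32, 8.48, 11.36, 15.22]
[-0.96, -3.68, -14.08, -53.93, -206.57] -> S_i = -0.96*3.83^i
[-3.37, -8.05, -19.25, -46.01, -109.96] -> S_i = -3.37*2.39^i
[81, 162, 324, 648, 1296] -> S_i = 81*2^i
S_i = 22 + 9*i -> [22, 31, 40, 49, 58]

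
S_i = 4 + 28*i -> [4, 32, 60, 88, 116]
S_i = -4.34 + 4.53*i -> [-4.34, 0.19, 4.72, 9.25, 13.78]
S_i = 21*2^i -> [21, 42, 84, 168, 336]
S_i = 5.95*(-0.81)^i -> [5.95, -4.82, 3.9, -3.16, 2.56]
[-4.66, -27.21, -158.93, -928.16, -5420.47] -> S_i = -4.66*5.84^i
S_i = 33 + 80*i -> [33, 113, 193, 273, 353]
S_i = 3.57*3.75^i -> [3.57, 13.39, 50.2, 188.26, 705.98]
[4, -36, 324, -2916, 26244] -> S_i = 4*-9^i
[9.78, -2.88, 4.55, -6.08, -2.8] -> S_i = Random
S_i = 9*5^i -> [9, 45, 225, 1125, 5625]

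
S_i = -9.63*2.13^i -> [-9.63, -20.51, -43.69, -93.06, -198.22]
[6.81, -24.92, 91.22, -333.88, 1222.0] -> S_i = 6.81*(-3.66)^i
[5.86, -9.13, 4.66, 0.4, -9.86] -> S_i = Random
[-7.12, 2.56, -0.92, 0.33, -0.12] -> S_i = -7.12*(-0.36)^i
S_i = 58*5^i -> [58, 290, 1450, 7250, 36250]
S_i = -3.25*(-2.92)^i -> [-3.25, 9.49, -27.71, 80.92, -236.27]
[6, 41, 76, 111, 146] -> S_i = 6 + 35*i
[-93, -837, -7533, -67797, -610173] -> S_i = -93*9^i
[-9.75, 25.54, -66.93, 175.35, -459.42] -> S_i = -9.75*(-2.62)^i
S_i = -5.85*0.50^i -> [-5.85, -2.92, -1.46, -0.73, -0.37]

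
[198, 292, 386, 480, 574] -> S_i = 198 + 94*i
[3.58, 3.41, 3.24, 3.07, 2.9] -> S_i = 3.58 + -0.17*i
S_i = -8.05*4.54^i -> [-8.05, -36.55, -165.92, -753.29, -3419.95]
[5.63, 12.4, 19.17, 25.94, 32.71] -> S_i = 5.63 + 6.77*i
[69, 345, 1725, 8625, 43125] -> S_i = 69*5^i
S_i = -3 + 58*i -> [-3, 55, 113, 171, 229]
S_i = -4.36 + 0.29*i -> [-4.36, -4.07, -3.78, -3.49, -3.2]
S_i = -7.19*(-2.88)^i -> [-7.19, 20.71, -59.64, 171.75, -494.65]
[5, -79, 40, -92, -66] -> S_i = Random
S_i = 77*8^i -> [77, 616, 4928, 39424, 315392]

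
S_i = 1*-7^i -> [1, -7, 49, -343, 2401]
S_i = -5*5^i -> [-5, -25, -125, -625, -3125]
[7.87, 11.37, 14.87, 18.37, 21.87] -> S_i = 7.87 + 3.50*i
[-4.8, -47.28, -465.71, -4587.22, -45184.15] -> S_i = -4.80*9.85^i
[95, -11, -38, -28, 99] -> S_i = Random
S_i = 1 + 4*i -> [1, 5, 9, 13, 17]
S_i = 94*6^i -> [94, 564, 3384, 20304, 121824]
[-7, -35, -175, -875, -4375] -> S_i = -7*5^i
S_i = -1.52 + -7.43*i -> [-1.52, -8.95, -16.38, -23.81, -31.24]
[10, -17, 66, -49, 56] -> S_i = Random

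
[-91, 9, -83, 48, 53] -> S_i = Random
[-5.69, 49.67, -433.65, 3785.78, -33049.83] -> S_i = -5.69*(-8.73)^i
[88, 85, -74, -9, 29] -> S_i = Random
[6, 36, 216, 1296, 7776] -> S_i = 6*6^i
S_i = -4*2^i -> [-4, -8, -16, -32, -64]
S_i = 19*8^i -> [19, 152, 1216, 9728, 77824]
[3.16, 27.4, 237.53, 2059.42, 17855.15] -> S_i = 3.16*8.67^i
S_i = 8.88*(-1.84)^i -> [8.88, -16.34, 30.06, -55.32, 101.79]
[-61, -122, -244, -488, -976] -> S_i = -61*2^i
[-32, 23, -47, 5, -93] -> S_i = Random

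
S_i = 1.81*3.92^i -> [1.81, 7.1, 27.81, 109.03, 427.39]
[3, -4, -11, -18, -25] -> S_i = 3 + -7*i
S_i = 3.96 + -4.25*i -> [3.96, -0.29, -4.54, -8.79, -13.04]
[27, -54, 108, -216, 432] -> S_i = 27*-2^i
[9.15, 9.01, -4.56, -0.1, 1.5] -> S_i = Random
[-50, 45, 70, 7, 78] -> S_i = Random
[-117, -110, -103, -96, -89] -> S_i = -117 + 7*i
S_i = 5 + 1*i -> [5, 6, 7, 8, 9]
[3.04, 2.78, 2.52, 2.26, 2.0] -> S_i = 3.04 + -0.26*i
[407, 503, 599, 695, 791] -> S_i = 407 + 96*i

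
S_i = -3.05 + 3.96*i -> [-3.05, 0.91, 4.87, 8.83, 12.79]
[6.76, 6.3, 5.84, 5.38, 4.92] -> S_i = 6.76 + -0.46*i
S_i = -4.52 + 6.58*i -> [-4.52, 2.06, 8.64, 15.22, 21.8]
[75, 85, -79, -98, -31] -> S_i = Random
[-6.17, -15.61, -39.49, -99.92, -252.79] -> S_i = -6.17*2.53^i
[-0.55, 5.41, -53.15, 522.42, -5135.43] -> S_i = -0.55*(-9.83)^i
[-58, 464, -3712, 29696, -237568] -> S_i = -58*-8^i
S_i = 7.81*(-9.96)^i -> [7.81, -77.79, 774.76, -7716.65, 76857.88]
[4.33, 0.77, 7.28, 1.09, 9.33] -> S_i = Random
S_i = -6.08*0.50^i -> [-6.08, -3.04, -1.52, -0.76, -0.38]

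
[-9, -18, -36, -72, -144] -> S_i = -9*2^i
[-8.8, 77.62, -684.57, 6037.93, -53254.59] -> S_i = -8.80*(-8.82)^i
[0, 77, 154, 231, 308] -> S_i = 0 + 77*i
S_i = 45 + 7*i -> [45, 52, 59, 66, 73]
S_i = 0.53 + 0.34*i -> [0.53, 0.87, 1.21, 1.55, 1.89]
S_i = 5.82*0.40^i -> [5.82, 2.33, 0.93, 0.37, 0.15]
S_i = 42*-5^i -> [42, -210, 1050, -5250, 26250]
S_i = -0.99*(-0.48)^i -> [-0.99, 0.48, -0.23, 0.11, -0.05]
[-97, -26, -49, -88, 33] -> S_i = Random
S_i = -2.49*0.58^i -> [-2.49, -1.44, -0.84, -0.49, -0.28]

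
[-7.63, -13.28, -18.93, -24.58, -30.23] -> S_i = -7.63 + -5.65*i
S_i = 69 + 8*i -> [69, 77, 85, 93, 101]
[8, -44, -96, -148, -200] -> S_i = 8 + -52*i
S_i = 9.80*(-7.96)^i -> [9.8, -78.01, 620.94, -4942.71, 39343.99]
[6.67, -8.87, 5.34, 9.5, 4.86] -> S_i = Random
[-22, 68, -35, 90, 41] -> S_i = Random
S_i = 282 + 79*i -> [282, 361, 440, 519, 598]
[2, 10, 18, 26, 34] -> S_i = 2 + 8*i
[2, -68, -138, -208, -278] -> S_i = 2 + -70*i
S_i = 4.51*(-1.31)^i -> [4.51, -5.91, 7.74, -10.14, 13.28]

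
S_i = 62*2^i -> [62, 124, 248, 496, 992]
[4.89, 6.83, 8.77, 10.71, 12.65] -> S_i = 4.89 + 1.94*i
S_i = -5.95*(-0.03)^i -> [-5.95, 0.18, -0.01, 0.0, -0.0]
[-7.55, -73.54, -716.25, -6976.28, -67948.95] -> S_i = -7.55*9.74^i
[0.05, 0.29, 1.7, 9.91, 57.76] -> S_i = 0.05*5.83^i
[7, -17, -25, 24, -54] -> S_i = Random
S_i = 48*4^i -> [48, 192, 768, 3072, 12288]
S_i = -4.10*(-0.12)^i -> [-4.1, 0.49, -0.06, 0.01, -0.0]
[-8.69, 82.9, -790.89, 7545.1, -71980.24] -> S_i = -8.69*(-9.54)^i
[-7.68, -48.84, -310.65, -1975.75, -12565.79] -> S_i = -7.68*6.36^i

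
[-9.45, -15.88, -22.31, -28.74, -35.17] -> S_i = -9.45 + -6.43*i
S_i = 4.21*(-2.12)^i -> [4.21, -8.93, 18.92, -40.11, 85.04]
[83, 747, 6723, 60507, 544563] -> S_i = 83*9^i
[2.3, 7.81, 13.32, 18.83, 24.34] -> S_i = 2.30 + 5.51*i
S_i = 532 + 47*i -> [532, 579, 626, 673, 720]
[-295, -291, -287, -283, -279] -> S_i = -295 + 4*i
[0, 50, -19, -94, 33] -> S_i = Random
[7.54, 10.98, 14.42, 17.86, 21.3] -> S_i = 7.54 + 3.44*i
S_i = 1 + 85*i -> [1, 86, 171, 256, 341]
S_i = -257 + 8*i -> [-257, -249, -241, -233, -225]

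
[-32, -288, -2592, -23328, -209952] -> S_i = -32*9^i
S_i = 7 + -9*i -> [7, -2, -11, -20, -29]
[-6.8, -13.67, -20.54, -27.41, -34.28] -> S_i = -6.80 + -6.87*i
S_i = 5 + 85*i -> [5, 90, 175, 260, 345]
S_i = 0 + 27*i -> [0, 27, 54, 81, 108]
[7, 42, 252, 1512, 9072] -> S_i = 7*6^i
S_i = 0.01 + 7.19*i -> [0.01, 7.2, 14.39, 21.58, 28.77]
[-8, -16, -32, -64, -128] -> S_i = -8*2^i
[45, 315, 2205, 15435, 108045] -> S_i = 45*7^i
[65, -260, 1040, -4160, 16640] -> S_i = 65*-4^i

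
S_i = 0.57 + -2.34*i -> [0.57, -1.77, -4.11, -6.45, -8.79]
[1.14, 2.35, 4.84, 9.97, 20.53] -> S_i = 1.14*2.06^i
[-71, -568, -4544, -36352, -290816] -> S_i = -71*8^i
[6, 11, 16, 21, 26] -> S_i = 6 + 5*i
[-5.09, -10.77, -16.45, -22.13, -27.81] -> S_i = -5.09 + -5.68*i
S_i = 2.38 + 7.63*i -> [2.38, 10.01, 17.64, 25.27, 32.9]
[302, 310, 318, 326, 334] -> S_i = 302 + 8*i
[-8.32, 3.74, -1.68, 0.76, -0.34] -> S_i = -8.32*(-0.45)^i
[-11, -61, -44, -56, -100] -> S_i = Random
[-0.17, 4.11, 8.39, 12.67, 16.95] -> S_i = -0.17 + 4.28*i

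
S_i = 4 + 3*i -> [4, 7, 10, 13, 16]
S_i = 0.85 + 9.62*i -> [0.85, 10.47, 20.09, 29.71, 39.33]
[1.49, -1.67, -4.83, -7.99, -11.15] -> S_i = 1.49 + -3.16*i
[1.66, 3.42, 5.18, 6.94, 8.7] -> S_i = 1.66 + 1.76*i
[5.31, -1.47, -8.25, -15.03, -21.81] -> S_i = 5.31 + -6.78*i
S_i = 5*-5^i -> [5, -25, 125, -625, 3125]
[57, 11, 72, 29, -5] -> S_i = Random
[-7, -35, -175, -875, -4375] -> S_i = -7*5^i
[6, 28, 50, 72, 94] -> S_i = 6 + 22*i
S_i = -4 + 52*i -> [-4, 48, 100, 152, 204]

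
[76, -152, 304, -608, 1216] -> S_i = 76*-2^i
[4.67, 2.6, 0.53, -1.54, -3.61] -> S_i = 4.67 + -2.07*i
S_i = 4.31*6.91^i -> [4.31, 29.78, 205.79, 1422.04, 9826.29]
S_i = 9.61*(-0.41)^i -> [9.61, -3.94, 1.62, -0.66, 0.27]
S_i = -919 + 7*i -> [-919, -912, -905, -898, -891]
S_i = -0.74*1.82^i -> [-0.74, -1.35, -2.45, -4.46, -8.12]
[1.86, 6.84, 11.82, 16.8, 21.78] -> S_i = 1.86 + 4.98*i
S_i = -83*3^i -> [-83, -249, -747, -2241, -6723]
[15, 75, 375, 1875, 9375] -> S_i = 15*5^i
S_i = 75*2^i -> [75, 150, 300, 600, 1200]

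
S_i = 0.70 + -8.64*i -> [0.7, -7.94, -16.58, -25.22, -33.86]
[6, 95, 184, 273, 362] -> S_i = 6 + 89*i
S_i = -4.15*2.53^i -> [-4.15, -10.5, -26.56, -67.21, -170.03]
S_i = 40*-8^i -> [40, -320, 2560, -20480, 163840]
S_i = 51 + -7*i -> [51, 44, 37, 30, 23]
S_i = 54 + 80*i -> [54, 134, 214, 294, 374]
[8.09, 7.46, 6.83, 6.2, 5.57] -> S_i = 8.09 + -0.63*i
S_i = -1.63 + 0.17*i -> [-1.63, -1.46, -1.29, -1.12, -0.95]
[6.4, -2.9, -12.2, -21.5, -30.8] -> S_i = 6.40 + -9.30*i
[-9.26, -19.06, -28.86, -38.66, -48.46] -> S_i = -9.26 + -9.80*i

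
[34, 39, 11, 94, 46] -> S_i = Random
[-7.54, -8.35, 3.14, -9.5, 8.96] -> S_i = Random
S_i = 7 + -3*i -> [7, 4, 1, -2, -5]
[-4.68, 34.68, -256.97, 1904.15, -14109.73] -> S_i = -4.68*(-7.41)^i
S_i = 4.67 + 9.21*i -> [4.67, 13.88, 23.09, 32.3, 41.51]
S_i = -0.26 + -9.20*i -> [-0.26, -9.46, -18.66, -27.86, -37.06]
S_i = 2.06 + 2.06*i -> [2.06, 4.12, 6.18, 8.24, 10.3]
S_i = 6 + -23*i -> [6, -17, -40, -63, -86]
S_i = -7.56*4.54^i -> [-7.56, -34.32, -155.82, -707.44, -3211.78]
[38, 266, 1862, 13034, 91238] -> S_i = 38*7^i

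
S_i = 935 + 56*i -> [935, 991, 1047, 1103, 1159]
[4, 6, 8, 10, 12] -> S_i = 4 + 2*i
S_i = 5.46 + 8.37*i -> [5.46, 13.83, 22.2, 30.57, 38.94]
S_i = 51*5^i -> [51, 255, 1275, 6375, 31875]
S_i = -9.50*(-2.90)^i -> [-9.5, 27.55, -79.9, 231.7, -671.92]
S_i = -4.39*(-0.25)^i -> [-4.39, 1.1, -0.27, 0.07, -0.02]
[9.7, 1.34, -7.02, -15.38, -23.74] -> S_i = 9.70 + -8.36*i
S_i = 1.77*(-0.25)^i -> [1.77, -0.44, 0.11, -0.03, 0.01]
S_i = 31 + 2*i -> [31, 33, 35, 37, 39]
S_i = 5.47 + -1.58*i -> [5.47, 3.89, 2.31, 0.73, -0.85]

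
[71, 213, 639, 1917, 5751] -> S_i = 71*3^i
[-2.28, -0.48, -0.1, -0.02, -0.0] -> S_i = -2.28*0.21^i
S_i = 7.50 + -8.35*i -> [7.5, -0.85, -9.2, -17.55, -25.9]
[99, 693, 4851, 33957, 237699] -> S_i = 99*7^i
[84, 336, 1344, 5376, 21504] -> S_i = 84*4^i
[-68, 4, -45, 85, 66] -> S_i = Random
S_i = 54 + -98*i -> [54, -44, -142, -240, -338]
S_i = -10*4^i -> [-10, -40, -160, -640, -2560]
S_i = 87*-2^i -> [87, -174, 348, -696, 1392]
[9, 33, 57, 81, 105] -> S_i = 9 + 24*i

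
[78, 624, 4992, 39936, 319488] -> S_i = 78*8^i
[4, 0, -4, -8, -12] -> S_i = 4 + -4*i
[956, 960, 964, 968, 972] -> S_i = 956 + 4*i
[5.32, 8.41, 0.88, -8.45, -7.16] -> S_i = Random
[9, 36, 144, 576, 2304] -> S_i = 9*4^i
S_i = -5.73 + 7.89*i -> [-5.73, 2.16, 10.05, 17.94, 25.83]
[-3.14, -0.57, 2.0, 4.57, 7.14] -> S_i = -3.14 + 2.57*i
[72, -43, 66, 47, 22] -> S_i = Random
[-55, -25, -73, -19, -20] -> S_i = Random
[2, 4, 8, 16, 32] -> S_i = 2*2^i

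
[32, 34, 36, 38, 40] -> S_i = 32 + 2*i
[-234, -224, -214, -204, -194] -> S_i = -234 + 10*i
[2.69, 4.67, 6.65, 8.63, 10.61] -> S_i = 2.69 + 1.98*i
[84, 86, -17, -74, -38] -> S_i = Random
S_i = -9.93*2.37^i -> [-9.93, -23.53, -55.78, -132.19, -313.29]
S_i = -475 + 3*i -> [-475, -472, -469, -466, -463]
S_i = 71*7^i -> [71, 497, 3479, 24353, 170471]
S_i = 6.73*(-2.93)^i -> [6.73, -19.72, 57.78, -169.28, 496.0]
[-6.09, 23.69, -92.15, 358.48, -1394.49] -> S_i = -6.09*(-3.89)^i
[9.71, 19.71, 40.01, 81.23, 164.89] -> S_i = 9.71*2.03^i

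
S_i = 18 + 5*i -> [18, 23, 28, 33, 38]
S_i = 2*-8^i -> [2, -16, 128, -1024, 8192]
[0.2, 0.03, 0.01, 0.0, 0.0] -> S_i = 0.20*0.16^i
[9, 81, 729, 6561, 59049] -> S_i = 9*9^i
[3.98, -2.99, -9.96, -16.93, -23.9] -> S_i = 3.98 + -6.97*i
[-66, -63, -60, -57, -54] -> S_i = -66 + 3*i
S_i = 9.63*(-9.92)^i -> [9.63, -95.53, 947.65, -9400.72, 93255.18]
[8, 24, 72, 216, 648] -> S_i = 8*3^i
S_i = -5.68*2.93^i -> [-5.68, -16.64, -48.76, -142.87, -418.62]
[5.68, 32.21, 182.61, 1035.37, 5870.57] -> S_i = 5.68*5.67^i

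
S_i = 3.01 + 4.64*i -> [3.01, 7.65, 12.29, 16.93, 21.57]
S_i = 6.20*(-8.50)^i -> [6.2, -52.7, 447.95, -3807.58, 32364.39]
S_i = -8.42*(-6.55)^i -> [-8.42, 55.15, -361.24, 2366.12, -15498.06]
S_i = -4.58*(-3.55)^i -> [-4.58, 16.26, -57.72, 204.9, -727.41]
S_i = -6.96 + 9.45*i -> [-6.96, 2.49, 11.94, 21.39, 30.84]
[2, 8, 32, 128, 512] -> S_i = 2*4^i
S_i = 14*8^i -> [14, 112, 896, 7168, 57344]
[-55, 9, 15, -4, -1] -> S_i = Random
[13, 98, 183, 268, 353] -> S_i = 13 + 85*i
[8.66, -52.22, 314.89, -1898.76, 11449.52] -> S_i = 8.66*(-6.03)^i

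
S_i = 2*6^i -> [2, 12, 72, 432, 2592]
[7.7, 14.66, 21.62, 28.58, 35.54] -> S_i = 7.70 + 6.96*i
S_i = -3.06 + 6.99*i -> [-3.06, 3.93, 10.92, 17.91, 24.9]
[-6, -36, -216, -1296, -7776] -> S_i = -6*6^i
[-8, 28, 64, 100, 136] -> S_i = -8 + 36*i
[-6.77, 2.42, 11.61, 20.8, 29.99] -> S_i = -6.77 + 9.19*i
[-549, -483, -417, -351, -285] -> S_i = -549 + 66*i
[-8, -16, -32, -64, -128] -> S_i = -8*2^i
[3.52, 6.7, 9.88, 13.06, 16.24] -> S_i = 3.52 + 3.18*i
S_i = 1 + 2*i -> [1, 3, 5, 7, 9]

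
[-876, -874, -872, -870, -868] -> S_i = -876 + 2*i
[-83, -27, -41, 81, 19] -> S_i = Random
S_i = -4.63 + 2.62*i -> [-4.63, -2.01, 0.61, 3.23, 5.85]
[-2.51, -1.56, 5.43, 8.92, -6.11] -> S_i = Random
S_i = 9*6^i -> [9, 54, 324, 1944, 11664]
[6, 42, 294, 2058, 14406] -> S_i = 6*7^i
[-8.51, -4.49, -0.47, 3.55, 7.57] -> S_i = -8.51 + 4.02*i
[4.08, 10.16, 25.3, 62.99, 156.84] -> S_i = 4.08*2.49^i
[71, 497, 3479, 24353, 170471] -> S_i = 71*7^i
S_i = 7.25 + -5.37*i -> [7.25, 1.88, -3.49, -8.86, -14.23]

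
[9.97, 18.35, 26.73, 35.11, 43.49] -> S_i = 9.97 + 8.38*i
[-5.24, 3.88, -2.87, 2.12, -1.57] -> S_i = -5.24*(-0.74)^i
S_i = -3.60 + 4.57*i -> [-3.6, 0.97, 5.54, 10.11, 14.68]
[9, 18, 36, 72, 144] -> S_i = 9*2^i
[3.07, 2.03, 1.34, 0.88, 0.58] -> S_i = 3.07*0.66^i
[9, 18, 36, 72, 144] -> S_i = 9*2^i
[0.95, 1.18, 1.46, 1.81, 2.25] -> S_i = 0.95*1.24^i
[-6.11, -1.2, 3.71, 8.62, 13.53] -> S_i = -6.11 + 4.91*i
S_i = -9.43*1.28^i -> [-9.43, -12.07, -15.45, -19.78, -25.31]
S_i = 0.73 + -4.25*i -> [0.73, -3.52, -7.77, -12.02, -16.27]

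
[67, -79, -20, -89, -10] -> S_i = Random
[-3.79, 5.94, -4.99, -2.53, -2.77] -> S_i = Random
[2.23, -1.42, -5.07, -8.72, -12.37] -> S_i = 2.23 + -3.65*i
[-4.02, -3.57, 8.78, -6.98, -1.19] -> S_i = Random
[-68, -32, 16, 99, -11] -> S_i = Random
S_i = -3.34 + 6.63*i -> [-3.34, 3.29, 9.92, 16.55, 23.18]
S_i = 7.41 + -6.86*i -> [7.41, 0.55, -6.31, -13.17, -20.03]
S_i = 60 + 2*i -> [60, 62, 64, 66, 68]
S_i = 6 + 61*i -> [6, 67, 128, 189, 250]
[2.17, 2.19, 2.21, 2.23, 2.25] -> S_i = 2.17 + 0.02*i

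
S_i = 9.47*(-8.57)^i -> [9.47, -81.16, 695.52, -5960.63, 51082.63]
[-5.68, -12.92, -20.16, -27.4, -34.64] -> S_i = -5.68 + -7.24*i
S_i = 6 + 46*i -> [6, 52, 98, 144, 190]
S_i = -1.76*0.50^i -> [-1.76, -0.88, -0.44, -0.22, -0.11]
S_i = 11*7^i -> [11, 77, 539, 3773, 26411]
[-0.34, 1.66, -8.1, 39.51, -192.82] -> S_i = -0.34*(-4.88)^i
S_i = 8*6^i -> [8, 48, 288, 1728, 10368]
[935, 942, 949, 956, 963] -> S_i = 935 + 7*i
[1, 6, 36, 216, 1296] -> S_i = 1*6^i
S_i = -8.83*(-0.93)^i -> [-8.83, 8.21, -7.64, 7.1, -6.61]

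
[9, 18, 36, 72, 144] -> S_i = 9*2^i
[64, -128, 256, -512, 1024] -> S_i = 64*-2^i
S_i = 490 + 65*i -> [490, 555, 620, 685, 750]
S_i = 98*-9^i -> [98, -882, 7938, -71442, 642978]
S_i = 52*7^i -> [52, 364, 2548, 17836, 124852]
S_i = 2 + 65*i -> [2, 67, 132, 197, 262]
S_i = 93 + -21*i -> [93, 72, 51, 30, 9]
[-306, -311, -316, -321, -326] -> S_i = -306 + -5*i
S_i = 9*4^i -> [9, 36, 144, 576, 2304]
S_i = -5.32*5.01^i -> [-5.32, -26.65, -133.53, -669.0, -3351.68]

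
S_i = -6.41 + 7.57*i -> [-6.41, 1.16, 8.73, 16.3, 23.87]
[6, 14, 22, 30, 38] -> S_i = 6 + 8*i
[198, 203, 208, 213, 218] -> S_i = 198 + 5*i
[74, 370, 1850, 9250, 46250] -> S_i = 74*5^i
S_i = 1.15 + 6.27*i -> [1.15, 7.42, 13.69, 19.96, 26.23]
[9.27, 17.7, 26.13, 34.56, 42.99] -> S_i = 9.27 + 8.43*i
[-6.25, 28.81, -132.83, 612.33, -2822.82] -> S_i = -6.25*(-4.61)^i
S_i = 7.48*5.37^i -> [7.48, 40.17, 215.7, 1158.31, 6220.12]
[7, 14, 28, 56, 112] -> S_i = 7*2^i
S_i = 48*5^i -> [48, 240, 1200, 6000, 30000]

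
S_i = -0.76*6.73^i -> [-0.76, -5.11, -34.42, -231.66, -1559.1]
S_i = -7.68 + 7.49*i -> [-7.68, -0.19, 7.3, 14.79, 22.28]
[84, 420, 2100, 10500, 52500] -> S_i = 84*5^i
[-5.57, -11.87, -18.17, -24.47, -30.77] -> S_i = -5.57 + -6.30*i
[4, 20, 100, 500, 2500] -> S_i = 4*5^i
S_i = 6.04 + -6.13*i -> [6.04, -0.09, -6.22, -12.35, -18.48]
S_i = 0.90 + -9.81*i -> [0.9, -8.91, -18.72, -28.53, -38.34]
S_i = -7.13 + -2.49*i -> [-7.13, -9.62, -12.11, -14.6, -17.09]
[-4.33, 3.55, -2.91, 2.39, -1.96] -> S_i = -4.33*(-0.82)^i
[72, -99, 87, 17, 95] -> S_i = Random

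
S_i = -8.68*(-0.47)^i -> [-8.68, 4.08, -1.92, 0.9, -0.42]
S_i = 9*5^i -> [9, 45, 225, 1125, 5625]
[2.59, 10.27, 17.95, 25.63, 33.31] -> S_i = 2.59 + 7.68*i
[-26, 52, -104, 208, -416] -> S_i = -26*-2^i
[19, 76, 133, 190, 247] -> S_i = 19 + 57*i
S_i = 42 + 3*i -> [42, 45, 48, 51, 54]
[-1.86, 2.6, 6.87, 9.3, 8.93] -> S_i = Random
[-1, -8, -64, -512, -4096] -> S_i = -1*8^i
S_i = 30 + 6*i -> [30, 36, 42, 48, 54]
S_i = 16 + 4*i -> [16, 20, 24, 28, 32]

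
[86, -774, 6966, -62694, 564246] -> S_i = 86*-9^i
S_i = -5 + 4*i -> [-5, -1, 3, 7, 11]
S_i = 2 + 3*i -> [2, 5, 8, 11, 14]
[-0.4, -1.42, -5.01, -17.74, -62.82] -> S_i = -0.40*3.54^i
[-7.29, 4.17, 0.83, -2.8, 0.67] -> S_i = Random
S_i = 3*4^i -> [3, 12, 48, 192, 768]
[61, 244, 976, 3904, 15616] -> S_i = 61*4^i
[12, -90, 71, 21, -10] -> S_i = Random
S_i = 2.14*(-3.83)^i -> [2.14, -8.2, 31.39, -120.23, 460.48]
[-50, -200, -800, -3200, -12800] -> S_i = -50*4^i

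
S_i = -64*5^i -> [-64, -320, -1600, -8000, -40000]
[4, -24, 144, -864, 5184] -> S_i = 4*-6^i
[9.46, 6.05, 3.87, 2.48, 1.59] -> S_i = 9.46*0.64^i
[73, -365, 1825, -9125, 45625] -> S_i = 73*-5^i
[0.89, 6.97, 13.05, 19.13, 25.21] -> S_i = 0.89 + 6.08*i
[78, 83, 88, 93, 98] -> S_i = 78 + 5*i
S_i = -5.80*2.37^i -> [-5.8, -13.75, -32.58, -77.21, -182.99]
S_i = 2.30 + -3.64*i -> [2.3, -1.34, -4.98, -8.62, -12.26]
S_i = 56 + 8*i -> [56, 64, 72, 80, 88]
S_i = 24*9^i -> [24, 216, 1944, 17496, 157464]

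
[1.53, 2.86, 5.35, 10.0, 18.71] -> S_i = 1.53*1.87^i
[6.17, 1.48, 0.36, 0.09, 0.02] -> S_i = 6.17*0.24^i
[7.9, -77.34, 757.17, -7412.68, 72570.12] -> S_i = 7.90*(-9.79)^i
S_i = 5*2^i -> [5, 10, 20, 40, 80]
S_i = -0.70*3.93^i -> [-0.7, -2.75, -10.81, -42.49, -166.98]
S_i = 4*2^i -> [4, 8, 16, 32, 64]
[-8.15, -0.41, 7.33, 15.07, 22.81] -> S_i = -8.15 + 7.74*i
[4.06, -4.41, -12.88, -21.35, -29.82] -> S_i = 4.06 + -8.47*i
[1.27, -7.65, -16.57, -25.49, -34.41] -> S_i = 1.27 + -8.92*i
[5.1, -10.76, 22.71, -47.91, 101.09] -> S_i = 5.10*(-2.11)^i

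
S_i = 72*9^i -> [72, 648, 5832, 52488, 472392]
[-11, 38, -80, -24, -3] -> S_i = Random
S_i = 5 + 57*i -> [5, 62, 119, 176, 233]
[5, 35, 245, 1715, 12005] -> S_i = 5*7^i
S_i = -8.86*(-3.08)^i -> [-8.86, 27.29, -84.05, 258.87, -797.33]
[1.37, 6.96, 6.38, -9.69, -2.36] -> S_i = Random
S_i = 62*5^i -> [62, 310, 1550, 7750, 38750]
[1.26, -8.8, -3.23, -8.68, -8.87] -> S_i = Random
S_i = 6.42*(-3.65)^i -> [6.42, -23.43, 85.53, -312.19, 1139.48]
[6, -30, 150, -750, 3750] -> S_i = 6*-5^i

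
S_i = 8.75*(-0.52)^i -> [8.75, -4.55, 2.37, -1.23, 0.64]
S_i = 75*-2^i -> [75, -150, 300, -600, 1200]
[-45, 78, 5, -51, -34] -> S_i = Random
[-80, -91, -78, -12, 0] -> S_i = Random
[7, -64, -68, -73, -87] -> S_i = Random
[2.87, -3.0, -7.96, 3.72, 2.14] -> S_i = Random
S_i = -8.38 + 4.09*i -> [-8.38, -4.29, -0.2, 3.89, 7.98]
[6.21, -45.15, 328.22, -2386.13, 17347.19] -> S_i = 6.21*(-7.27)^i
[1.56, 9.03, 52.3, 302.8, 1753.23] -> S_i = 1.56*5.79^i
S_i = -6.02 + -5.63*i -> [-6.02, -11.65, -17.28, -22.91, -28.54]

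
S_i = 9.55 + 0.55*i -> [9.55, 10.1, 10.65, 11.2, 11.75]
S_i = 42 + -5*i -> [42, 37, 32, 27, 22]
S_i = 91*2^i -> [91, 182, 364, 728, 1456]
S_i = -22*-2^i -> [-22, 44, -88, 176, -352]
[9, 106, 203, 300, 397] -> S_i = 9 + 97*i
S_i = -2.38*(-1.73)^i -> [-2.38, 4.12, -7.12, 12.32, -21.32]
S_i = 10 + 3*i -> [10, 13, 16, 19, 22]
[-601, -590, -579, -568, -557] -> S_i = -601 + 11*i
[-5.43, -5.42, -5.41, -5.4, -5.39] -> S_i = -5.43 + 0.01*i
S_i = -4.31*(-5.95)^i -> [-4.31, 25.64, -152.58, 907.88, -5401.88]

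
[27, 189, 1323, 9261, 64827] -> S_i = 27*7^i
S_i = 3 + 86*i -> [3, 89, 175, 261, 347]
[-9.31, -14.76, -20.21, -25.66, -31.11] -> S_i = -9.31 + -5.45*i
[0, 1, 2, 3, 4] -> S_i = 0 + 1*i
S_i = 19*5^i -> [19, 95, 475, 2375, 11875]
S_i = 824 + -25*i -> [824, 799, 774, 749, 724]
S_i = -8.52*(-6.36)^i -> [-8.52, 54.19, -344.63, 2191.85, -13940.17]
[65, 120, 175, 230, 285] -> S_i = 65 + 55*i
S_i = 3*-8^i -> [3, -24, 192, -1536, 12288]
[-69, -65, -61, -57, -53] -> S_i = -69 + 4*i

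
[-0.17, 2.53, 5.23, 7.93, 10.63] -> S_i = -0.17 + 2.70*i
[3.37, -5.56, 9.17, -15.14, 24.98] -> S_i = 3.37*(-1.65)^i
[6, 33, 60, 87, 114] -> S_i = 6 + 27*i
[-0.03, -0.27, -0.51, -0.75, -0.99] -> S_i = -0.03 + -0.24*i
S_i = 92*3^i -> [92, 276, 828, 2484, 7452]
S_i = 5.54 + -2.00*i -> [5.54, 3.54, 1.54, -0.46, -2.46]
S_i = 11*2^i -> [11, 22, 44, 88, 176]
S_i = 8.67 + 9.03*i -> [8.67, 17.7, 26.73, 35.76, 44.79]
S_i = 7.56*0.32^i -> [7.56, 2.42, 0.77, 0.25, 0.08]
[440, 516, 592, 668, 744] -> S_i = 440 + 76*i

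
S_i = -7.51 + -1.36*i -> [-7.51, -8.87, -10.23, -11.59, -12.95]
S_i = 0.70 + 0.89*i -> [0.7, 1.59, 2.48, 3.37, 4.26]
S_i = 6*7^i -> [6, 42, 294, 2058, 14406]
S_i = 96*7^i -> [96, 672, 4704, 32928, 230496]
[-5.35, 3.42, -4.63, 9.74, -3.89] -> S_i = Random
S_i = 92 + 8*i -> [92, 100, 108, 116, 124]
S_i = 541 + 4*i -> [541, 545, 549, 553, 557]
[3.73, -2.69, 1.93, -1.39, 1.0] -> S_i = 3.73*(-0.72)^i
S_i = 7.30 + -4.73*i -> [7.3, 2.57, -2.16, -6.89, -11.62]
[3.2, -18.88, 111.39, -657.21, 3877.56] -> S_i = 3.20*(-5.90)^i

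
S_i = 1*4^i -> [1, 4, 16, 64, 256]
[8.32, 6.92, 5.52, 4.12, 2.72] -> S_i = 8.32 + -1.40*i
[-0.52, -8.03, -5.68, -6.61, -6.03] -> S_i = Random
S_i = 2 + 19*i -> [2, 21, 40, 59, 78]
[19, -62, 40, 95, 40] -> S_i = Random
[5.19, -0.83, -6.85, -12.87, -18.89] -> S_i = 5.19 + -6.02*i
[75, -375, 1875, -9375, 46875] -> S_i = 75*-5^i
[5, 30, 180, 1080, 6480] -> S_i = 5*6^i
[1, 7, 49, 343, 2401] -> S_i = 1*7^i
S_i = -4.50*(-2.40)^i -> [-4.5, 10.8, -25.92, 62.21, -149.3]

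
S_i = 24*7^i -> [24, 168, 1176, 8232, 57624]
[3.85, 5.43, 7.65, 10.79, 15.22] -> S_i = 3.85*1.41^i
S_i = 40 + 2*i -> [40, 42, 44, 46, 48]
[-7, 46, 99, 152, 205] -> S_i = -7 + 53*i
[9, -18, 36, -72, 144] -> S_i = 9*-2^i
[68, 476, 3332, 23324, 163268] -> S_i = 68*7^i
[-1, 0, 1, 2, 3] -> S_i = -1 + 1*i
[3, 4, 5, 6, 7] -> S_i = 3 + 1*i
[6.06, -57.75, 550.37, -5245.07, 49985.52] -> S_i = 6.06*(-9.53)^i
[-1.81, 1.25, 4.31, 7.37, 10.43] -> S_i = -1.81 + 3.06*i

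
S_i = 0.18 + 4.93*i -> [0.18, 5.11, 10.04, 14.97, 19.9]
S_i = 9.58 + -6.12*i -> [9.58, 3.46, -2.66, -8.78, -14.9]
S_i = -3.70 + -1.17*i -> [-3.7, -4.87, -6.04, -7.21, -8.38]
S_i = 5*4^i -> [5, 20, 80, 320, 1280]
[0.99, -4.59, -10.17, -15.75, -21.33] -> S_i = 0.99 + -5.58*i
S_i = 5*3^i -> [5, 15, 45, 135, 405]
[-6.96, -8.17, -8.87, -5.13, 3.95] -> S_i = Random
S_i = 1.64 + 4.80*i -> [1.64, 6.44, 11.24, 16.04, 20.84]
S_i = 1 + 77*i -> [1, 78, 155, 232, 309]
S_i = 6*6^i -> [6, 36, 216, 1296, 7776]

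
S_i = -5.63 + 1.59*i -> [-5.63, -4.04, -2.45, -0.86, 0.73]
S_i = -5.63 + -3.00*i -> [-5.63, -8.63, -11.63, -14.63, -17.63]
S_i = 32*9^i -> [32, 288, 2592, 23328, 209952]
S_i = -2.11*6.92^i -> [-2.11, -14.6, -101.04, -699.2, -4838.46]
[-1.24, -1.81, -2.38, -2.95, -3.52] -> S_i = -1.24 + -0.57*i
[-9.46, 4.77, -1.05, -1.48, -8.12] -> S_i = Random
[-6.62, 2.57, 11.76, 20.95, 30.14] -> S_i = -6.62 + 9.19*i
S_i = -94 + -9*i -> [-94, -103, -112, -121, -130]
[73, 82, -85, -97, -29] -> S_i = Random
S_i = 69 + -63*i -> [69, 6, -57, -120, -183]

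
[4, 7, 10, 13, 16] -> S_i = 4 + 3*i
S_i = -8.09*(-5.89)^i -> [-8.09, 47.65, -280.66, 1653.08, -9736.65]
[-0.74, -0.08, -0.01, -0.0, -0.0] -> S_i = -0.74*0.11^i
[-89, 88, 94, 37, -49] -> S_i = Random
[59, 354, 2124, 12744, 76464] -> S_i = 59*6^i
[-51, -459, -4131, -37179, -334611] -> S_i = -51*9^i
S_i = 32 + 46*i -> [32, 78, 124, 170, 216]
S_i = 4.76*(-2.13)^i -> [4.76, -10.14, 21.6, -46.0, 97.98]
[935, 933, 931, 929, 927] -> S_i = 935 + -2*i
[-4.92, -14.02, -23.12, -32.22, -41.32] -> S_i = -4.92 + -9.10*i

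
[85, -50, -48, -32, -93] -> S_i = Random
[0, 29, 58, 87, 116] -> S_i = 0 + 29*i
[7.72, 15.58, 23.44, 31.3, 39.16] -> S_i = 7.72 + 7.86*i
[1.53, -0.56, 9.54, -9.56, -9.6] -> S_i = Random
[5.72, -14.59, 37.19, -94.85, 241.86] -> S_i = 5.72*(-2.55)^i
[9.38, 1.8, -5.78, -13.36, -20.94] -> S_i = 9.38 + -7.58*i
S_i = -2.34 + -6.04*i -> [-2.34, -8.38, -14.42, -20.46, -26.5]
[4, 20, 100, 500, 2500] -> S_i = 4*5^i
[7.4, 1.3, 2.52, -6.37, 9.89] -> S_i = Random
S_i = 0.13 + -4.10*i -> [0.13, -3.97, -8.07, -12.17, -16.27]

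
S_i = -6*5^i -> [-6, -30, -150, -750, -3750]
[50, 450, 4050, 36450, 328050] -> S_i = 50*9^i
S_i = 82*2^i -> [82, 164, 328, 656, 1312]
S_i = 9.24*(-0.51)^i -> [9.24, -4.71, 2.4, -1.23, 0.63]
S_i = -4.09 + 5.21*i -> [-4.09, 1.12, 6.33, 11.54, 16.75]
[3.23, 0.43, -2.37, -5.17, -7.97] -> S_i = 3.23 + -2.80*i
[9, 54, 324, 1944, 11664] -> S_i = 9*6^i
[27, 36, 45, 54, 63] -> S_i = 27 + 9*i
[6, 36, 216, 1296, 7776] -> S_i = 6*6^i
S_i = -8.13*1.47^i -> [-8.13, -11.95, -17.57, -25.83, -37.96]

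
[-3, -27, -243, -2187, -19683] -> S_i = -3*9^i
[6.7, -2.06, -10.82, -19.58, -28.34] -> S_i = 6.70 + -8.76*i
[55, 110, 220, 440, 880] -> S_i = 55*2^i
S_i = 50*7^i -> [50, 350, 2450, 17150, 120050]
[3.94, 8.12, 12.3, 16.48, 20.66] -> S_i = 3.94 + 4.18*i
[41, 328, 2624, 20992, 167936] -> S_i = 41*8^i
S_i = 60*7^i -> [60, 420, 2940, 20580, 144060]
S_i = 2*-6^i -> [2, -12, 72, -432, 2592]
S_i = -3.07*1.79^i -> [-3.07, -5.5, -9.84, -17.61, -31.52]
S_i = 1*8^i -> [1, 8, 64, 512, 4096]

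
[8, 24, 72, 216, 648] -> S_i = 8*3^i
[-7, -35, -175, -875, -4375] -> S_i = -7*5^i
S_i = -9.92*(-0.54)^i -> [-9.92, 5.36, -2.89, 1.56, -0.84]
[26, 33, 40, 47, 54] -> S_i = 26 + 7*i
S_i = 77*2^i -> [77, 154, 308, 616, 1232]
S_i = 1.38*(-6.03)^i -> [1.38, -8.32, 50.18, -302.57, 1824.52]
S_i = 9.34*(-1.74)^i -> [9.34, -16.25, 28.28, -49.2, 85.61]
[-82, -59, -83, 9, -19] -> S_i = Random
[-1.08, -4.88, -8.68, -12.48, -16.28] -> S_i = -1.08 + -3.80*i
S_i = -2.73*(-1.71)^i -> [-2.73, 4.67, -7.98, 13.65, -23.34]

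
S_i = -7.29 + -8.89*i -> [-7.29, -16.18, -25.07, -33.96, -42.85]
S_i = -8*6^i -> [-8, -48, -288, -1728, -10368]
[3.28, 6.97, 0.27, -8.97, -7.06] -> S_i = Random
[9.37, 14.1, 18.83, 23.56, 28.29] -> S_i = 9.37 + 4.73*i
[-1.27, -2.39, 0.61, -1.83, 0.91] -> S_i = Random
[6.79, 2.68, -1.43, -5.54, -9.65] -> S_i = 6.79 + -4.11*i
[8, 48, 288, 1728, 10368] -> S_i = 8*6^i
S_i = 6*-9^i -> [6, -54, 486, -4374, 39366]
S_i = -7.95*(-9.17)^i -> [-7.95, 72.9, -668.51, 6130.21, -56214.0]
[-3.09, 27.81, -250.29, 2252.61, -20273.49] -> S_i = -3.09*(-9.00)^i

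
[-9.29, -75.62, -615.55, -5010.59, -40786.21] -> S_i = -9.29*8.14^i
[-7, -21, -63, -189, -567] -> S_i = -7*3^i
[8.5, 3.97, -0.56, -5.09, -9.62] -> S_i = 8.50 + -4.53*i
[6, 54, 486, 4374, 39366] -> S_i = 6*9^i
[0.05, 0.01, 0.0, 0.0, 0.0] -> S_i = 0.05*0.21^i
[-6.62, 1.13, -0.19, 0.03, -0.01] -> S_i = -6.62*(-0.17)^i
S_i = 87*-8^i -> [87, -696, 5568, -44544, 356352]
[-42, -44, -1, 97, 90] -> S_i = Random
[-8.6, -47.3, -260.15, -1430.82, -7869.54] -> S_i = -8.60*5.50^i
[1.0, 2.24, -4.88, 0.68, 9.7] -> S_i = Random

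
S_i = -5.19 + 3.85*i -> [-5.19, -1.34, 2.51, 6.36, 10.21]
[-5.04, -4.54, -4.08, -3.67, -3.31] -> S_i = -5.04*0.90^i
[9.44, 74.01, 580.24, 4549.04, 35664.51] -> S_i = 9.44*7.84^i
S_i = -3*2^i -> [-3, -6, -12, -24, -48]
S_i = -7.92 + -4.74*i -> [-7.92, -12.66, -17.4, -22.14, -26.88]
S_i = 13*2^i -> [13, 26, 52, 104, 208]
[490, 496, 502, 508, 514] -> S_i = 490 + 6*i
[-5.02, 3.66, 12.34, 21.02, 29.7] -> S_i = -5.02 + 8.68*i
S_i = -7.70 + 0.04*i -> [-7.7, -7.66, -7.62, -7.58, -7.54]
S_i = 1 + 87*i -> [1, 88, 175, 262, 349]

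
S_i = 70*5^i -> [70, 350, 1750, 8750, 43750]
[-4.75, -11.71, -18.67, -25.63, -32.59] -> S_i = -4.75 + -6.96*i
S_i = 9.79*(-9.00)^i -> [9.79, -88.11, 792.99, -7136.91, 64232.19]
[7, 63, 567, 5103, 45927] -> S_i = 7*9^i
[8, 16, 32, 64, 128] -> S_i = 8*2^i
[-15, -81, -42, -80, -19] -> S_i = Random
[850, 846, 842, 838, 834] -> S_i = 850 + -4*i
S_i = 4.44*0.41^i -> [4.44, 1.82, 0.75, 0.31, 0.13]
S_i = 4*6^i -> [4, 24, 144, 864, 5184]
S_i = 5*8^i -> [5, 40, 320, 2560, 20480]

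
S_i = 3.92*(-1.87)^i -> [3.92, -7.33, 13.71, -25.63, 47.93]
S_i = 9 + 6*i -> [9, 15, 21, 27, 33]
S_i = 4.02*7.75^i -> [4.02, 31.15, 241.45, 1871.25, 14502.17]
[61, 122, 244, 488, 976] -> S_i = 61*2^i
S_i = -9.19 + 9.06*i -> [-9.19, -0.13, 8.93, 17.99, 27.05]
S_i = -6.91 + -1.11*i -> [-6.91, -8.02, -9.13, -10.24, -11.35]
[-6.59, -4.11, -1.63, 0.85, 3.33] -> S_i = -6.59 + 2.48*i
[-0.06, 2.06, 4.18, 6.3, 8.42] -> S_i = -0.06 + 2.12*i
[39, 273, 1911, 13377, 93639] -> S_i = 39*7^i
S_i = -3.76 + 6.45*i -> [-3.76, 2.69, 9.14, 15.59, 22.04]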